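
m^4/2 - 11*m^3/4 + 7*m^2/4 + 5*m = m*(m/2 + 1/2)*(m - 4)*(m - 5/2)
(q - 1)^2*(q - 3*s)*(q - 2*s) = q^4 - 5*q^3*s - 2*q^3 + 6*q^2*s^2 + 10*q^2*s + q^2 - 12*q*s^2 - 5*q*s + 6*s^2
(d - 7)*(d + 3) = d^2 - 4*d - 21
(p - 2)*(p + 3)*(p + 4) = p^3 + 5*p^2 - 2*p - 24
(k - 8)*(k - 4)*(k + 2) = k^3 - 10*k^2 + 8*k + 64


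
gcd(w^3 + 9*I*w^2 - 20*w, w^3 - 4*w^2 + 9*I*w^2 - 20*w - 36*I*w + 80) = w^2 + 9*I*w - 20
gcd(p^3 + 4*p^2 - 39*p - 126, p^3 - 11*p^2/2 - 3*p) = p - 6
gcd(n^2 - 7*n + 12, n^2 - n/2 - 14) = n - 4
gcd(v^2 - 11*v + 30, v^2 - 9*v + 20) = v - 5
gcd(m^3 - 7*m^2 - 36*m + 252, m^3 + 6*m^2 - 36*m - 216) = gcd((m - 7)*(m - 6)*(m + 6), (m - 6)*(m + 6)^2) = m^2 - 36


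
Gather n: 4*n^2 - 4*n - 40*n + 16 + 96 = 4*n^2 - 44*n + 112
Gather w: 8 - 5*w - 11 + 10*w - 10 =5*w - 13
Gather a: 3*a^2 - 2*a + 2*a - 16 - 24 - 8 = 3*a^2 - 48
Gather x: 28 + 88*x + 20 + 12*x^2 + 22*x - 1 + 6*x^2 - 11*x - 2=18*x^2 + 99*x + 45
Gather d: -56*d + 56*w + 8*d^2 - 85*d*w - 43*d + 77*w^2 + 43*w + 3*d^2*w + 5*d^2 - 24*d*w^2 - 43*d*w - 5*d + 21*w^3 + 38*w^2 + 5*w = d^2*(3*w + 13) + d*(-24*w^2 - 128*w - 104) + 21*w^3 + 115*w^2 + 104*w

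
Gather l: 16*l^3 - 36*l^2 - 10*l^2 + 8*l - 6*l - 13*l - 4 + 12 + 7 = 16*l^3 - 46*l^2 - 11*l + 15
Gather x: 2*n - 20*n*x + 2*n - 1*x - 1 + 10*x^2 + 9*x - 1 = 4*n + 10*x^2 + x*(8 - 20*n) - 2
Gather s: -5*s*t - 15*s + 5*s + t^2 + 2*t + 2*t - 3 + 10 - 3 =s*(-5*t - 10) + t^2 + 4*t + 4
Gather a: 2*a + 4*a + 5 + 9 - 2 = 6*a + 12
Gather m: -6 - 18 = -24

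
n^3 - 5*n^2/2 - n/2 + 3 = (n - 2)*(n - 3/2)*(n + 1)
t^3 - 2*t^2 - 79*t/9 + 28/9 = (t - 4)*(t - 1/3)*(t + 7/3)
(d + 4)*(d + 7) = d^2 + 11*d + 28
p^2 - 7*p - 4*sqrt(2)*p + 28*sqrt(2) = (p - 7)*(p - 4*sqrt(2))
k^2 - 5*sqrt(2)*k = k*(k - 5*sqrt(2))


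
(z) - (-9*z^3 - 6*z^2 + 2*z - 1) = 9*z^3 + 6*z^2 - z + 1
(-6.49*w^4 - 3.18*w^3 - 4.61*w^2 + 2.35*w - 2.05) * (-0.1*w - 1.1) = 0.649*w^5 + 7.457*w^4 + 3.959*w^3 + 4.836*w^2 - 2.38*w + 2.255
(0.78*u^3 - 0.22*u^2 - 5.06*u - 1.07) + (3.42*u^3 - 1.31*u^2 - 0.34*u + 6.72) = 4.2*u^3 - 1.53*u^2 - 5.4*u + 5.65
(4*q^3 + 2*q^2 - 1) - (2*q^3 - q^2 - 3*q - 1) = 2*q^3 + 3*q^2 + 3*q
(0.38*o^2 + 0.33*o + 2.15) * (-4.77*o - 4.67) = -1.8126*o^3 - 3.3487*o^2 - 11.7966*o - 10.0405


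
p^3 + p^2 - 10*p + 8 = (p - 2)*(p - 1)*(p + 4)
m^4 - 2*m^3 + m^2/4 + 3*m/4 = m*(m - 3/2)*(m - 1)*(m + 1/2)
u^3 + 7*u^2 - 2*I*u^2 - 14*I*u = u*(u + 7)*(u - 2*I)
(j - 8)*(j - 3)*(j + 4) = j^3 - 7*j^2 - 20*j + 96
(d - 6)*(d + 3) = d^2 - 3*d - 18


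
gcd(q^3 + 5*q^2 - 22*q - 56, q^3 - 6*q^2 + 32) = q^2 - 2*q - 8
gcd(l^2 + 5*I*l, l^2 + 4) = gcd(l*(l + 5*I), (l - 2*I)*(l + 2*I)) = 1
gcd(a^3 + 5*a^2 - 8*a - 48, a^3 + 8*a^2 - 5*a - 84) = a^2 + a - 12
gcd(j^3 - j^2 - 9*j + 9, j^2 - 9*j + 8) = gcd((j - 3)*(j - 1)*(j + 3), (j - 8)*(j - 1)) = j - 1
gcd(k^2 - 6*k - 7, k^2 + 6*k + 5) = k + 1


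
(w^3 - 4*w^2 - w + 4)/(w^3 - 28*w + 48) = (w^2 - 1)/(w^2 + 4*w - 12)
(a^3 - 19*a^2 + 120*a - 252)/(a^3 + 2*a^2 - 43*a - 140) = (a^2 - 12*a + 36)/(a^2 + 9*a + 20)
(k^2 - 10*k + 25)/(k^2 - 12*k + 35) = (k - 5)/(k - 7)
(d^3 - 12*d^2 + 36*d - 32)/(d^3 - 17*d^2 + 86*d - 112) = (d - 2)/(d - 7)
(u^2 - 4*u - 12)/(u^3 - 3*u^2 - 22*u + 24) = (u + 2)/(u^2 + 3*u - 4)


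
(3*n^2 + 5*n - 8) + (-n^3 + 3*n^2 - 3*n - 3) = -n^3 + 6*n^2 + 2*n - 11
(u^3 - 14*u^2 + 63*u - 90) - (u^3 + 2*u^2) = -16*u^2 + 63*u - 90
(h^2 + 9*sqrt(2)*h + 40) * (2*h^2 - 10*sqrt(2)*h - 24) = 2*h^4 + 8*sqrt(2)*h^3 - 124*h^2 - 616*sqrt(2)*h - 960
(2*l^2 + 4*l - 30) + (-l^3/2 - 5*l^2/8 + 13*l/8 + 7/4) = -l^3/2 + 11*l^2/8 + 45*l/8 - 113/4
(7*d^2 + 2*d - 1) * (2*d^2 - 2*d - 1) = 14*d^4 - 10*d^3 - 13*d^2 + 1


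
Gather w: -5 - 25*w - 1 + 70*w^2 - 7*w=70*w^2 - 32*w - 6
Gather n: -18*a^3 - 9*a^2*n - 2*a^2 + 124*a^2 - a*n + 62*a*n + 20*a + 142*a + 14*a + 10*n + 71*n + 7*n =-18*a^3 + 122*a^2 + 176*a + n*(-9*a^2 + 61*a + 88)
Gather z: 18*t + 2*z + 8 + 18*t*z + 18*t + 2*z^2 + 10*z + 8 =36*t + 2*z^2 + z*(18*t + 12) + 16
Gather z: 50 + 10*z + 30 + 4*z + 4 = 14*z + 84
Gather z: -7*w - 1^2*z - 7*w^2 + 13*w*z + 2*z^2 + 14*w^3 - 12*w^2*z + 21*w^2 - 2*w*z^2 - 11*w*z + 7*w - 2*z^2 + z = 14*w^3 + 14*w^2 - 2*w*z^2 + z*(-12*w^2 + 2*w)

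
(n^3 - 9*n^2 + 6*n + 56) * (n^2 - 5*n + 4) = n^5 - 14*n^4 + 55*n^3 - 10*n^2 - 256*n + 224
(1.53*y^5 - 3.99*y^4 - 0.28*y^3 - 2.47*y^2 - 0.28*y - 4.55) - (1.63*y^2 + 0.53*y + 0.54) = 1.53*y^5 - 3.99*y^4 - 0.28*y^3 - 4.1*y^2 - 0.81*y - 5.09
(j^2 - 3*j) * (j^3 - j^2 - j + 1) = j^5 - 4*j^4 + 2*j^3 + 4*j^2 - 3*j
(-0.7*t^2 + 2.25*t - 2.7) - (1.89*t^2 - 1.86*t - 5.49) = -2.59*t^2 + 4.11*t + 2.79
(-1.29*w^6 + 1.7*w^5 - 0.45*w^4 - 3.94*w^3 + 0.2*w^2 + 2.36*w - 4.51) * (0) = 0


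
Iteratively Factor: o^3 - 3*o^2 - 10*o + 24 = (o - 4)*(o^2 + o - 6) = (o - 4)*(o + 3)*(o - 2)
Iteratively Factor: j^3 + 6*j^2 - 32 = (j + 4)*(j^2 + 2*j - 8) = (j - 2)*(j + 4)*(j + 4)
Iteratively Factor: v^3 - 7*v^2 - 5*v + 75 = (v - 5)*(v^2 - 2*v - 15) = (v - 5)^2*(v + 3)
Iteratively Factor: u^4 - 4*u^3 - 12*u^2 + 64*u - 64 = (u + 4)*(u^3 - 8*u^2 + 20*u - 16) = (u - 2)*(u + 4)*(u^2 - 6*u + 8) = (u - 4)*(u - 2)*(u + 4)*(u - 2)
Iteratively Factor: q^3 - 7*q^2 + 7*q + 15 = (q - 5)*(q^2 - 2*q - 3) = (q - 5)*(q - 3)*(q + 1)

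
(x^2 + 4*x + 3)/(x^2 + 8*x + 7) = (x + 3)/(x + 7)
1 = 1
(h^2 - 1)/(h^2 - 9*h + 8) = (h + 1)/(h - 8)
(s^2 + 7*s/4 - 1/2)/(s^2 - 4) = (s - 1/4)/(s - 2)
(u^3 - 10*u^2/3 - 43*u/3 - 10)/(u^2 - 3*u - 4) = (u^2 - 13*u/3 - 10)/(u - 4)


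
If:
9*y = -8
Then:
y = -8/9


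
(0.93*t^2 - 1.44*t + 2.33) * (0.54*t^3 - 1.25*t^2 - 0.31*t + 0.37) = 0.5022*t^5 - 1.9401*t^4 + 2.7699*t^3 - 2.122*t^2 - 1.2551*t + 0.8621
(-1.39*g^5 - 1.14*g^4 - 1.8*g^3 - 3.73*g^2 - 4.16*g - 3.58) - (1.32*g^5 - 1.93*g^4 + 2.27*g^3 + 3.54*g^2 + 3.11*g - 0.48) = -2.71*g^5 + 0.79*g^4 - 4.07*g^3 - 7.27*g^2 - 7.27*g - 3.1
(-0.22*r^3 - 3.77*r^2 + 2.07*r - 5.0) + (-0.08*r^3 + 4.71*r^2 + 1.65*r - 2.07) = -0.3*r^3 + 0.94*r^2 + 3.72*r - 7.07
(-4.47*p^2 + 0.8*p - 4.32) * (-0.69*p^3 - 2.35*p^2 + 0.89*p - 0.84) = 3.0843*p^5 + 9.9525*p^4 - 2.8775*p^3 + 14.6188*p^2 - 4.5168*p + 3.6288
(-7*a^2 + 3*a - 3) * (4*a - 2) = -28*a^3 + 26*a^2 - 18*a + 6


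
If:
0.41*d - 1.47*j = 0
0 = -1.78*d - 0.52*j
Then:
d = 0.00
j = 0.00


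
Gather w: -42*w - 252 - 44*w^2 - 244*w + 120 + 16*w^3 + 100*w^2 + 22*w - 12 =16*w^3 + 56*w^2 - 264*w - 144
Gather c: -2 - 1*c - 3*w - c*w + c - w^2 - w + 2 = -c*w - w^2 - 4*w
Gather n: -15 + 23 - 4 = 4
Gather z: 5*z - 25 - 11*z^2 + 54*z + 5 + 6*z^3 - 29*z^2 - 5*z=6*z^3 - 40*z^2 + 54*z - 20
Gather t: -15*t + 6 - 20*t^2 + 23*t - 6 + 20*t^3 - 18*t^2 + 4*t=20*t^3 - 38*t^2 + 12*t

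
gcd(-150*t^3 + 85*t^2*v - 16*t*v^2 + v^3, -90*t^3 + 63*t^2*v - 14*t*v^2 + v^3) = 30*t^2 - 11*t*v + v^2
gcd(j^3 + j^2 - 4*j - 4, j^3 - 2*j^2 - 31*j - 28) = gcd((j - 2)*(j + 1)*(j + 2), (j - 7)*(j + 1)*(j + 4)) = j + 1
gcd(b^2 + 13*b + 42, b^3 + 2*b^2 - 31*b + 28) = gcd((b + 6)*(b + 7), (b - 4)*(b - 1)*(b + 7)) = b + 7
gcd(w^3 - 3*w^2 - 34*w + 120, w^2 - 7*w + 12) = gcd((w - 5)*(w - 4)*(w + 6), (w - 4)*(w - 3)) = w - 4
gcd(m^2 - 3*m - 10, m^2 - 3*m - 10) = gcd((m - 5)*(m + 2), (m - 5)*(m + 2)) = m^2 - 3*m - 10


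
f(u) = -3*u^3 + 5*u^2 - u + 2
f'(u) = -9*u^2 + 10*u - 1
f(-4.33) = 343.62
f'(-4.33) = -213.04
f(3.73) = -87.85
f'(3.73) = -88.92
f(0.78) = 2.84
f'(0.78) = 1.32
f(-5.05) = 520.93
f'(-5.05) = -281.02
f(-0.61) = 5.15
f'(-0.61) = -10.45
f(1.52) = 1.50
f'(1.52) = -6.59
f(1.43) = 2.02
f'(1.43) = -5.10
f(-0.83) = 7.99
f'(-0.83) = -15.50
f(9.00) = -1789.00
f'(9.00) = -640.00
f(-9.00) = 2603.00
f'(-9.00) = -820.00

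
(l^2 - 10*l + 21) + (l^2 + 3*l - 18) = 2*l^2 - 7*l + 3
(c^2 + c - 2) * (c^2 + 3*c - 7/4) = c^4 + 4*c^3 - 3*c^2/4 - 31*c/4 + 7/2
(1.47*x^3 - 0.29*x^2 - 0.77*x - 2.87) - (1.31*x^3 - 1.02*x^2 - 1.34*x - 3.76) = 0.16*x^3 + 0.73*x^2 + 0.57*x + 0.89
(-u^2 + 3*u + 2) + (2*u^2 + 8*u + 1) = u^2 + 11*u + 3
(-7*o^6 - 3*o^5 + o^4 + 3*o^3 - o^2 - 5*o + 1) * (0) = 0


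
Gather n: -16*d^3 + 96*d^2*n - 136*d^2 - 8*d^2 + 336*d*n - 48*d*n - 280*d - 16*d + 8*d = -16*d^3 - 144*d^2 - 288*d + n*(96*d^2 + 288*d)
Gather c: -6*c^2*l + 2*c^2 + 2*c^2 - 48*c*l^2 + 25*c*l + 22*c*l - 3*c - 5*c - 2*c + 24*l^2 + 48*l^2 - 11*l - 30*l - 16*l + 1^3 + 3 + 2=c^2*(4 - 6*l) + c*(-48*l^2 + 47*l - 10) + 72*l^2 - 57*l + 6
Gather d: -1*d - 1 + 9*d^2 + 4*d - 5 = 9*d^2 + 3*d - 6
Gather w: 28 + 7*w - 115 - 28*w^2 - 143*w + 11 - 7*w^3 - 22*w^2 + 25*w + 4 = -7*w^3 - 50*w^2 - 111*w - 72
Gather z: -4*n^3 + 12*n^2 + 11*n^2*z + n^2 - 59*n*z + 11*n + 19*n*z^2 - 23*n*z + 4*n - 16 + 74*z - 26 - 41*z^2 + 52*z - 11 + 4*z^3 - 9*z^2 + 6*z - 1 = -4*n^3 + 13*n^2 + 15*n + 4*z^3 + z^2*(19*n - 50) + z*(11*n^2 - 82*n + 132) - 54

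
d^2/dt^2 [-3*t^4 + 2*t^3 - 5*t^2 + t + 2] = -36*t^2 + 12*t - 10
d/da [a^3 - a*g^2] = 3*a^2 - g^2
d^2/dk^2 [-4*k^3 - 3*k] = -24*k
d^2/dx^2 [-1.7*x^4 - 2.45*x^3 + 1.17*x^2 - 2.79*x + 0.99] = -20.4*x^2 - 14.7*x + 2.34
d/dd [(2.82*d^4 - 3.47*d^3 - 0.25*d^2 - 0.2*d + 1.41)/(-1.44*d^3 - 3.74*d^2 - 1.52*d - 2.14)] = (-4.0608*d^6 - 21.0936*d^5 - 0.241399999999999*d^4 - 14.1664*d^3 + 28.0006*d^2 + 11.6168*d + 2.5712)/(2.0736*d^6 + 10.7712*d^5 + 18.3652*d^4 + 17.5328*d^3 + 18.3176*d^2 + 6.5056*d + 4.5796)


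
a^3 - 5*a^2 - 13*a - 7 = (a - 7)*(a + 1)^2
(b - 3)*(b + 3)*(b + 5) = b^3 + 5*b^2 - 9*b - 45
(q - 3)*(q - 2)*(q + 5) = q^3 - 19*q + 30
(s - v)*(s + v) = s^2 - v^2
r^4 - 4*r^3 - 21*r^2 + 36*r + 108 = (r - 6)*(r - 3)*(r + 2)*(r + 3)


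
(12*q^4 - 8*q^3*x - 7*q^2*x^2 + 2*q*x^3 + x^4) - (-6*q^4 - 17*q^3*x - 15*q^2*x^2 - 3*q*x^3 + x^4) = 18*q^4 + 9*q^3*x + 8*q^2*x^2 + 5*q*x^3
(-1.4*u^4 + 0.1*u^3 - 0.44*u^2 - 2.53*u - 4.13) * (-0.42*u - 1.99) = 0.588*u^5 + 2.744*u^4 - 0.0142*u^3 + 1.9382*u^2 + 6.7693*u + 8.2187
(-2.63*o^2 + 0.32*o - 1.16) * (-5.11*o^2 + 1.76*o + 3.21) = 13.4393*o^4 - 6.264*o^3 - 1.9515*o^2 - 1.0144*o - 3.7236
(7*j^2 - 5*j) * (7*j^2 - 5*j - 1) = 49*j^4 - 70*j^3 + 18*j^2 + 5*j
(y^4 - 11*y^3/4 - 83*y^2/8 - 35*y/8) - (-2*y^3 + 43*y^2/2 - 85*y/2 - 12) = y^4 - 3*y^3/4 - 255*y^2/8 + 305*y/8 + 12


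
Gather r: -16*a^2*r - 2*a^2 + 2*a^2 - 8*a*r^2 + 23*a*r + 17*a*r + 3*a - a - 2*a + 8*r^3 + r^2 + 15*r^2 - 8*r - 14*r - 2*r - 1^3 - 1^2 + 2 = 8*r^3 + r^2*(16 - 8*a) + r*(-16*a^2 + 40*a - 24)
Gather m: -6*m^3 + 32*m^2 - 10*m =-6*m^3 + 32*m^2 - 10*m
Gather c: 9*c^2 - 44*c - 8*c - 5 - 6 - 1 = 9*c^2 - 52*c - 12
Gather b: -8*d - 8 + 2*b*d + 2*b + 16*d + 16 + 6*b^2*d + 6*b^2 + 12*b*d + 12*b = b^2*(6*d + 6) + b*(14*d + 14) + 8*d + 8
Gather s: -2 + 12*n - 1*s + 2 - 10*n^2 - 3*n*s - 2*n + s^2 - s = -10*n^2 + 10*n + s^2 + s*(-3*n - 2)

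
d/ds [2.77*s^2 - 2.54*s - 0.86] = 5.54*s - 2.54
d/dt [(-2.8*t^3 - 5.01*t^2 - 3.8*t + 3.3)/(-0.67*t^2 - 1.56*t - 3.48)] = (1.876*t^4 + 8.736*t^3 + 34.5016*t^2 + 39.2916*t + 18.372)/(0.4489*t^4 + 2.0904*t^3 + 7.0968*t^2 + 10.8576*t + 12.1104)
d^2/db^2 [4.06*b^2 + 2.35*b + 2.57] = 8.12000000000000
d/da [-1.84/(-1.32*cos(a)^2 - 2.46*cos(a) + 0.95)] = (4.8576*cos(a) + 4.5264)*sin(a)/(1.32*cos(a)^2 + 2.46*cos(a) - 0.95)^2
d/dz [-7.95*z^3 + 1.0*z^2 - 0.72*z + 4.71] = -23.85*z^2 + 2.0*z - 0.72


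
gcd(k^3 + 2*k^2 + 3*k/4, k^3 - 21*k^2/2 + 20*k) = k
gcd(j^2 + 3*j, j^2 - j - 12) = j + 3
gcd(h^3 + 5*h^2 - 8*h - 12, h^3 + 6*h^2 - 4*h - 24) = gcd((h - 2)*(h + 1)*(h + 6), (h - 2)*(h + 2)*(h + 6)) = h^2 + 4*h - 12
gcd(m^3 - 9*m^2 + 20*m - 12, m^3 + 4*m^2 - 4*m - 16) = m - 2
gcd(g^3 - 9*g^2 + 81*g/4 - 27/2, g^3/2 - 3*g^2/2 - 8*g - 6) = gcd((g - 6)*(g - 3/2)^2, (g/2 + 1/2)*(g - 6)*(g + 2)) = g - 6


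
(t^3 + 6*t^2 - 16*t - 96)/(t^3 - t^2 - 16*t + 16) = (t + 6)/(t - 1)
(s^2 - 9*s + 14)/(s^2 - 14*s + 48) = (s^2 - 9*s + 14)/(s^2 - 14*s + 48)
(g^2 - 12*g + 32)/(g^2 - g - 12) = (g - 8)/(g + 3)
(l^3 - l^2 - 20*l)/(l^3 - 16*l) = (l - 5)/(l - 4)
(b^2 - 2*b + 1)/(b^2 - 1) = (b - 1)/(b + 1)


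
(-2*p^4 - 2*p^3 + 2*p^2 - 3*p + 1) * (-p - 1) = 2*p^5 + 4*p^4 + p^2 + 2*p - 1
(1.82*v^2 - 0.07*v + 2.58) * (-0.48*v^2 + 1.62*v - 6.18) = -0.8736*v^4 + 2.982*v^3 - 12.5994*v^2 + 4.6122*v - 15.9444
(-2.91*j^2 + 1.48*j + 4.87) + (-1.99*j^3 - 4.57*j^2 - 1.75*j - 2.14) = -1.99*j^3 - 7.48*j^2 - 0.27*j + 2.73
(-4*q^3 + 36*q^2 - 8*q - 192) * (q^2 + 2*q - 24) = -4*q^5 + 28*q^4 + 160*q^3 - 1072*q^2 - 192*q + 4608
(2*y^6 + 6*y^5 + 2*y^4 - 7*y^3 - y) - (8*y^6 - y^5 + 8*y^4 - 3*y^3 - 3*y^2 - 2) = -6*y^6 + 7*y^5 - 6*y^4 - 4*y^3 + 3*y^2 - y + 2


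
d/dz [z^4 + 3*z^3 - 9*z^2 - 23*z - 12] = 4*z^3 + 9*z^2 - 18*z - 23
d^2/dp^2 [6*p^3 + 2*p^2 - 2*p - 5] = 36*p + 4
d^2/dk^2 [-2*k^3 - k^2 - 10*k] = -12*k - 2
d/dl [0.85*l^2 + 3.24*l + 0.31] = 1.7*l + 3.24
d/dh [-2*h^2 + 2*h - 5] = 2 - 4*h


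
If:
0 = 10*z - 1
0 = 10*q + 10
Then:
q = -1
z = 1/10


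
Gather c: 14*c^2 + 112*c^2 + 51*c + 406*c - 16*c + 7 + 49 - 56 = 126*c^2 + 441*c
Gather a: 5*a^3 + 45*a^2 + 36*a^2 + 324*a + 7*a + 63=5*a^3 + 81*a^2 + 331*a + 63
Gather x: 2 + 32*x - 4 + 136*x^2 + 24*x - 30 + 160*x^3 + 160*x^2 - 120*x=160*x^3 + 296*x^2 - 64*x - 32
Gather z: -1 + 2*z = 2*z - 1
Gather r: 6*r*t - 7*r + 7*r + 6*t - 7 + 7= 6*r*t + 6*t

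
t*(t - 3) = t^2 - 3*t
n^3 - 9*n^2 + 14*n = n*(n - 7)*(n - 2)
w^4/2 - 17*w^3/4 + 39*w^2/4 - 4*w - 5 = (w/2 + 1/4)*(w - 5)*(w - 2)^2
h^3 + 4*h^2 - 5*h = h*(h - 1)*(h + 5)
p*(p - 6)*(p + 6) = p^3 - 36*p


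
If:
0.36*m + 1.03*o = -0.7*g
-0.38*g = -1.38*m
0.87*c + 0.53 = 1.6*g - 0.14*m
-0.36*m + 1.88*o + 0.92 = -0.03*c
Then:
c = 0.47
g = 0.60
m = 0.17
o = -0.47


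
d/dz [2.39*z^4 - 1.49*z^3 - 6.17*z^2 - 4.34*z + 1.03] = 9.56*z^3 - 4.47*z^2 - 12.34*z - 4.34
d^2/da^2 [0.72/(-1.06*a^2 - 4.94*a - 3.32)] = (1.617984*a^2 + 7.540416*a - 0.72*(2.12*a + 4.94)*(4.24*a + 9.88) + 5.067648)/(1.06*a^2 + 4.94*a + 3.32)^3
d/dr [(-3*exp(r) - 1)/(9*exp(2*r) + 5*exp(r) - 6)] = (27*exp(2*r) + 18*exp(r) + 23)*exp(r)/(81*exp(4*r) + 90*exp(3*r) - 83*exp(2*r) - 60*exp(r) + 36)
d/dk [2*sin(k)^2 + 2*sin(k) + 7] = 2*sin(2*k) + 2*cos(k)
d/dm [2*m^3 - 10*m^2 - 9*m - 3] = 6*m^2 - 20*m - 9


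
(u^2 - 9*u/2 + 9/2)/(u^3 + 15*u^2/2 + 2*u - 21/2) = (2*u^2 - 9*u + 9)/(2*u^3 + 15*u^2 + 4*u - 21)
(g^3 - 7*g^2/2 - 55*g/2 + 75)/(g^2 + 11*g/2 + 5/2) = (2*g^2 - 17*g + 30)/(2*g + 1)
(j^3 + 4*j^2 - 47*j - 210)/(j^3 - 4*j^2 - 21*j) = (j^2 + 11*j + 30)/(j*(j + 3))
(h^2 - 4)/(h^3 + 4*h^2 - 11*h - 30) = (h - 2)/(h^2 + 2*h - 15)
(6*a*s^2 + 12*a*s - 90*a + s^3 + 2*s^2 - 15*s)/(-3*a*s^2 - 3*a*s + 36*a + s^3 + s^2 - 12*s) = (6*a*s + 30*a + s^2 + 5*s)/(-3*a*s - 12*a + s^2 + 4*s)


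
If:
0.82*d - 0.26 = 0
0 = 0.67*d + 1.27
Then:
No Solution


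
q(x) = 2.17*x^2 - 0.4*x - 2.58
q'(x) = 4.34*x - 0.4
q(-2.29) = 9.72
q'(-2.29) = -10.34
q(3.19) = 18.23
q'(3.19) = 13.44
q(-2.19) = 8.70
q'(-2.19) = -9.90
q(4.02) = 30.88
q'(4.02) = 17.05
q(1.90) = 4.49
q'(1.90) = 7.85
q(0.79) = -1.54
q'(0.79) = 3.03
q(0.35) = -2.45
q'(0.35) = 1.12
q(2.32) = 8.17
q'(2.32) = 9.67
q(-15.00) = 491.67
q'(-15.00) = -65.50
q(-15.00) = 491.67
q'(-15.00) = -65.50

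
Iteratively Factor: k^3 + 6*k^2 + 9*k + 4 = (k + 1)*(k^2 + 5*k + 4) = (k + 1)^2*(k + 4)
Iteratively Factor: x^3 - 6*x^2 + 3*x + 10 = (x - 2)*(x^2 - 4*x - 5) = (x - 2)*(x + 1)*(x - 5)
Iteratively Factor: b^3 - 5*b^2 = (b - 5)*(b^2) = b*(b - 5)*(b)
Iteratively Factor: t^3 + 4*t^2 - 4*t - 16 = (t - 2)*(t^2 + 6*t + 8) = (t - 2)*(t + 2)*(t + 4)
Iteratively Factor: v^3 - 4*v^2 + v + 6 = (v - 3)*(v^2 - v - 2) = (v - 3)*(v + 1)*(v - 2)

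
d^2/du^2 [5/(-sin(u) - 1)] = 5*(sin(u) - 2)/(sin(u) + 1)^2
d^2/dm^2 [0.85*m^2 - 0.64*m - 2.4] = 1.70000000000000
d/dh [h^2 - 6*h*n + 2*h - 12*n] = 2*h - 6*n + 2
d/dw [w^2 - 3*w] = 2*w - 3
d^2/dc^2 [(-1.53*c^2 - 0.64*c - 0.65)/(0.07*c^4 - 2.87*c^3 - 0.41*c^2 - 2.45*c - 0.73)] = (-0.044982*c^8 + 1.80663*c^7 - 23.29922*c^6 - 30.750678*c^5 - 6.41633999999993*c^4 + 44.290104*c^3 - 9.63907800000001*c^2 + 5.402652*c - 6.755554)/(0.000343*c^12 - 0.042189*c^11 + 1.723722*c^10 - 23.181704*c^9 - 7.153587*c^8 - 60.686724*c^7 - 34.018991*c^6 - 57.319836*c^5 - 38.437275*c^4 - 23.694104*c^3 - 13.800942*c^2 - 3.916815*c - 0.389017)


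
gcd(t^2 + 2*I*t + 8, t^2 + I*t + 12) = t + 4*I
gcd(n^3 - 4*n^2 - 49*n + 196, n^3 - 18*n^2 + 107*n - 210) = n - 7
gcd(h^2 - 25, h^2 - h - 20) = h - 5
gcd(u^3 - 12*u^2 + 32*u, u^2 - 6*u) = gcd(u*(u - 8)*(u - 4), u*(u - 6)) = u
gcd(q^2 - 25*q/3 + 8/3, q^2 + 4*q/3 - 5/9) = q - 1/3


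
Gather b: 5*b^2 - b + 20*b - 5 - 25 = 5*b^2 + 19*b - 30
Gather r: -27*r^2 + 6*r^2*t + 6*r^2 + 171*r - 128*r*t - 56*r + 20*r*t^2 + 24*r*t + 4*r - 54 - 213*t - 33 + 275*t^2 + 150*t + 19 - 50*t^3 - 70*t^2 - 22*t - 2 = r^2*(6*t - 21) + r*(20*t^2 - 104*t + 119) - 50*t^3 + 205*t^2 - 85*t - 70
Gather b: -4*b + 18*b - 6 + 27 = 14*b + 21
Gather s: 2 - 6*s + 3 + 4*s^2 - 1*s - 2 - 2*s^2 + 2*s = 2*s^2 - 5*s + 3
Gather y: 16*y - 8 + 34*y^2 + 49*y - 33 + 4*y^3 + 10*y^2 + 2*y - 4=4*y^3 + 44*y^2 + 67*y - 45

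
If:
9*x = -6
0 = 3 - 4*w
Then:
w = 3/4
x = -2/3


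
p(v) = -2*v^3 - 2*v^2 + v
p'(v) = -6*v^2 - 4*v + 1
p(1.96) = -20.78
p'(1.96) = -29.89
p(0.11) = 0.08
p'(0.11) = 0.49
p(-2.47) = 15.47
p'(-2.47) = -25.73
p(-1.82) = 3.61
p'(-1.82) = -11.59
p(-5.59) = 281.27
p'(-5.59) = -164.13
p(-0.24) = -0.33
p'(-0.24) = 1.61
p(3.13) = -77.79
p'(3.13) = -70.30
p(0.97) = -2.74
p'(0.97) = -8.53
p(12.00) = -3732.00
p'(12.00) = -911.00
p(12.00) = -3732.00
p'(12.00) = -911.00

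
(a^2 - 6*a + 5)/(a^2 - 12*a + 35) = (a - 1)/(a - 7)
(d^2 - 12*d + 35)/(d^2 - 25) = (d - 7)/(d + 5)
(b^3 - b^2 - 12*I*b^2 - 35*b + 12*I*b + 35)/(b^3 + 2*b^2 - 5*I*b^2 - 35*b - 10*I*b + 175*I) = (b^2 - b*(1 + 7*I) + 7*I)/(b^2 + 2*b - 35)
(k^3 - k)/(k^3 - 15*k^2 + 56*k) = (k^2 - 1)/(k^2 - 15*k + 56)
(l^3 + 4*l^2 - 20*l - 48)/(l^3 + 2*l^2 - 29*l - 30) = (l^2 - 2*l - 8)/(l^2 - 4*l - 5)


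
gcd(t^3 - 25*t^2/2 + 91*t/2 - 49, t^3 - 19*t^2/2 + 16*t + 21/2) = t - 7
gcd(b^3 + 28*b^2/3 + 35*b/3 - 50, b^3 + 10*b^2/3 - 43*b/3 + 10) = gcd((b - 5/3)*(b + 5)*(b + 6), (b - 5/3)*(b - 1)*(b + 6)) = b^2 + 13*b/3 - 10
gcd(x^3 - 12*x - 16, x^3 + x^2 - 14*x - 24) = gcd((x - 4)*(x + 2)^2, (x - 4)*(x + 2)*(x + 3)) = x^2 - 2*x - 8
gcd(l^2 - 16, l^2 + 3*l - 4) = l + 4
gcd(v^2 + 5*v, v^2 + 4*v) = v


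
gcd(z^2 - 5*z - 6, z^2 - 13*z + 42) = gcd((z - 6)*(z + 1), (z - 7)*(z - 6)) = z - 6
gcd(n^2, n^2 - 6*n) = n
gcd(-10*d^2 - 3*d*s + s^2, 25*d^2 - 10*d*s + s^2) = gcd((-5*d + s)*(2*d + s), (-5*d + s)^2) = -5*d + s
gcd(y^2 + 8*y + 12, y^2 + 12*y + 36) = y + 6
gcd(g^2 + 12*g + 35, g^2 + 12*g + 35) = g^2 + 12*g + 35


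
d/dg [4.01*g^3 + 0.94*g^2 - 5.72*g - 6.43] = 12.03*g^2 + 1.88*g - 5.72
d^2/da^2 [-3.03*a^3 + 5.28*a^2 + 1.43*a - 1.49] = 10.56 - 18.18*a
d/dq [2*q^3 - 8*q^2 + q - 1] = 6*q^2 - 16*q + 1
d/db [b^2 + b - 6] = 2*b + 1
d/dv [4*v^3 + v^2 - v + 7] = 12*v^2 + 2*v - 1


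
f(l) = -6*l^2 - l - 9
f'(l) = -12*l - 1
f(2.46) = -47.77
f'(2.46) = -30.52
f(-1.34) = -18.43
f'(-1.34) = 15.08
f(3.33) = -78.86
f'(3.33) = -40.96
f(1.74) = -28.91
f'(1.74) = -21.88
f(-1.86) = -27.90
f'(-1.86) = 21.32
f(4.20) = -119.04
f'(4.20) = -51.40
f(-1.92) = -29.20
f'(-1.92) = 22.04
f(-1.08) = -14.92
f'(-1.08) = 11.96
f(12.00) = -885.00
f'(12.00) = -145.00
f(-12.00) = -861.00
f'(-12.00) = 143.00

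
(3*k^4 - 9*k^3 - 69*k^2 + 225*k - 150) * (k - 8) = 3*k^5 - 33*k^4 + 3*k^3 + 777*k^2 - 1950*k + 1200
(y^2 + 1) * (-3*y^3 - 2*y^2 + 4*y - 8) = -3*y^5 - 2*y^4 + y^3 - 10*y^2 + 4*y - 8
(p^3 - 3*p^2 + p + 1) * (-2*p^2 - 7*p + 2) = -2*p^5 - p^4 + 21*p^3 - 15*p^2 - 5*p + 2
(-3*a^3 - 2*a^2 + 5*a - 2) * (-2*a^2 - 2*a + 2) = 6*a^5 + 10*a^4 - 12*a^3 - 10*a^2 + 14*a - 4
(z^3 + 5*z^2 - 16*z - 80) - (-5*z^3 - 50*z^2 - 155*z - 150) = 6*z^3 + 55*z^2 + 139*z + 70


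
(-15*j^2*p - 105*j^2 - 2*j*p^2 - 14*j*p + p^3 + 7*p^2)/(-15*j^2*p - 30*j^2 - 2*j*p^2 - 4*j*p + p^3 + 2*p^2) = (p + 7)/(p + 2)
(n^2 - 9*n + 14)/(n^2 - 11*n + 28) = (n - 2)/(n - 4)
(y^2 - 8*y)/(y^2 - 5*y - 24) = y/(y + 3)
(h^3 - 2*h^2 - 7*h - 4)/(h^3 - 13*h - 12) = (h + 1)/(h + 3)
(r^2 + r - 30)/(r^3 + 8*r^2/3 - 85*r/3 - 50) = 3/(3*r + 5)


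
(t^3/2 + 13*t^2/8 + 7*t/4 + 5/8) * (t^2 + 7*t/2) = t^5/2 + 27*t^4/8 + 119*t^3/16 + 27*t^2/4 + 35*t/16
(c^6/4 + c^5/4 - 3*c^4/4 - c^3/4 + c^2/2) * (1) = c^6/4 + c^5/4 - 3*c^4/4 - c^3/4 + c^2/2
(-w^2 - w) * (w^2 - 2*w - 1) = -w^4 + w^3 + 3*w^2 + w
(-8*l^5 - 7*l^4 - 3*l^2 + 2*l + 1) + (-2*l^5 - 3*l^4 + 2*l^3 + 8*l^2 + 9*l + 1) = -10*l^5 - 10*l^4 + 2*l^3 + 5*l^2 + 11*l + 2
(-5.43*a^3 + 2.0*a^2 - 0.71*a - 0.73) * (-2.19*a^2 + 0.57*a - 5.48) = 11.8917*a^5 - 7.4751*a^4 + 32.4513*a^3 - 9.766*a^2 + 3.4747*a + 4.0004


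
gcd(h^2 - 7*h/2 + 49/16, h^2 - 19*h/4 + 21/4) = h - 7/4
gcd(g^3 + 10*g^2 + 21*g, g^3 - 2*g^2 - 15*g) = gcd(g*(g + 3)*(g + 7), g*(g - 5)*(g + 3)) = g^2 + 3*g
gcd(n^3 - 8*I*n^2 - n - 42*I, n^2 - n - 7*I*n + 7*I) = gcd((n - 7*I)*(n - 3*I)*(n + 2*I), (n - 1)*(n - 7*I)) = n - 7*I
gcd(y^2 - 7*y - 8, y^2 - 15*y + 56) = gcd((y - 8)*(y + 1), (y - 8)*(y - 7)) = y - 8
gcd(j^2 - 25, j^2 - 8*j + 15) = j - 5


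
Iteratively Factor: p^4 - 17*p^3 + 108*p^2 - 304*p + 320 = (p - 4)*(p^3 - 13*p^2 + 56*p - 80) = (p - 4)^2*(p^2 - 9*p + 20) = (p - 5)*(p - 4)^2*(p - 4)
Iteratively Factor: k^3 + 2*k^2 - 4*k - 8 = (k + 2)*(k^2 - 4) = (k - 2)*(k + 2)*(k + 2)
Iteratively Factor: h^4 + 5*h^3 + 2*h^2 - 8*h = (h)*(h^3 + 5*h^2 + 2*h - 8) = h*(h + 2)*(h^2 + 3*h - 4) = h*(h + 2)*(h + 4)*(h - 1)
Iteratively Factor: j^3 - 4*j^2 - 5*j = (j - 5)*(j^2 + j) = j*(j - 5)*(j + 1)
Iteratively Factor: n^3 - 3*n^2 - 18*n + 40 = (n + 4)*(n^2 - 7*n + 10) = (n - 5)*(n + 4)*(n - 2)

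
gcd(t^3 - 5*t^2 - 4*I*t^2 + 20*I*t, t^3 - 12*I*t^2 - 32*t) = t^2 - 4*I*t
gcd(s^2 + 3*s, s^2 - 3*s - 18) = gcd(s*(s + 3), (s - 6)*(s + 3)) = s + 3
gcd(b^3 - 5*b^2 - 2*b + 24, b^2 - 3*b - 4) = b - 4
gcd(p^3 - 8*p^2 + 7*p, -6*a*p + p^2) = p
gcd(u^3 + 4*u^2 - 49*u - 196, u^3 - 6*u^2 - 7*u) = u - 7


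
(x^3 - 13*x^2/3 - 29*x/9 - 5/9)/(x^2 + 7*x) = (9*x^3 - 39*x^2 - 29*x - 5)/(9*x*(x + 7))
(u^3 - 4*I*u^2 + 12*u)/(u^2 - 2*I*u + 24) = u*(u + 2*I)/(u + 4*I)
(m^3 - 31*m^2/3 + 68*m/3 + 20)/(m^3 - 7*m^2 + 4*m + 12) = (m^2 - 13*m/3 - 10/3)/(m^2 - m - 2)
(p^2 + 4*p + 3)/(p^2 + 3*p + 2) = (p + 3)/(p + 2)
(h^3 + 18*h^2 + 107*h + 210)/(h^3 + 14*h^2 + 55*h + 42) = (h + 5)/(h + 1)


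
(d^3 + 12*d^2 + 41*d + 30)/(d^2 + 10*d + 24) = (d^2 + 6*d + 5)/(d + 4)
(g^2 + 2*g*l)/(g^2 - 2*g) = (g + 2*l)/(g - 2)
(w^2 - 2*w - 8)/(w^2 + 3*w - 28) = (w + 2)/(w + 7)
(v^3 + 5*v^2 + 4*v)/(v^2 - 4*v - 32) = v*(v + 1)/(v - 8)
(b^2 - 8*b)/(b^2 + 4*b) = (b - 8)/(b + 4)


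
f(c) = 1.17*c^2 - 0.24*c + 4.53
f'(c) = 2.34*c - 0.24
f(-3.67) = 21.17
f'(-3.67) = -8.83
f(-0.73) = 5.33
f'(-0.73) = -1.95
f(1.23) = 6.00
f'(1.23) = 2.64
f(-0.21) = 4.63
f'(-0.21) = -0.73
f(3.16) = 15.45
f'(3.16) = 7.15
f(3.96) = 21.93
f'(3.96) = 9.03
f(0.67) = 4.89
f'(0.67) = 1.33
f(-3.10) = 16.52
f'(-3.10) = -7.49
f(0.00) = 4.53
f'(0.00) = -0.24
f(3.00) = 14.34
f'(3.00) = 6.78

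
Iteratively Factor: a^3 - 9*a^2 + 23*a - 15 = (a - 1)*(a^2 - 8*a + 15) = (a - 3)*(a - 1)*(a - 5)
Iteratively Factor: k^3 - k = (k + 1)*(k^2 - k) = k*(k + 1)*(k - 1)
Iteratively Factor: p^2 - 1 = (p - 1)*(p + 1)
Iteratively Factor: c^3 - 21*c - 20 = (c - 5)*(c^2 + 5*c + 4) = (c - 5)*(c + 1)*(c + 4)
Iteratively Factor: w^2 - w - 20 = (w - 5)*(w + 4)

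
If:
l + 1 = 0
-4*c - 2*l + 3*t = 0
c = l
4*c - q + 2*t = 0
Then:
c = -1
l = -1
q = -8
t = -2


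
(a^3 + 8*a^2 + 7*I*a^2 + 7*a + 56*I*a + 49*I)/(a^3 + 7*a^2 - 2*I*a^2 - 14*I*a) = (a^2 + a*(1 + 7*I) + 7*I)/(a*(a - 2*I))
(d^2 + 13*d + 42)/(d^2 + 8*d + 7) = (d + 6)/(d + 1)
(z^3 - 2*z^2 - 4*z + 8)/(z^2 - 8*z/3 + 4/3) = 3*(z^2 - 4)/(3*z - 2)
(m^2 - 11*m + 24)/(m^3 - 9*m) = (m - 8)/(m*(m + 3))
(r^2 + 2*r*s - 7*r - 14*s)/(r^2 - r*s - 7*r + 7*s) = (r + 2*s)/(r - s)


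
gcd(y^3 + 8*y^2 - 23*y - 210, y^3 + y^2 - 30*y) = y^2 + y - 30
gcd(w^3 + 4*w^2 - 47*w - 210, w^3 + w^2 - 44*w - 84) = w^2 - w - 42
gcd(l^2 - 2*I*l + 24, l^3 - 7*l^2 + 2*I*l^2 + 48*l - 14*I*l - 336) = l - 6*I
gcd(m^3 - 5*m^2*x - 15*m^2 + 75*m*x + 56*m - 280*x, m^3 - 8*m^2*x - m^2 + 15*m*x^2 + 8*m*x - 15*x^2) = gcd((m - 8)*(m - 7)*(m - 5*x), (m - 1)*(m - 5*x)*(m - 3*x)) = -m + 5*x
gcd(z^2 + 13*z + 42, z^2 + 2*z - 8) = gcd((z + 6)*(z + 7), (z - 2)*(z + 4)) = 1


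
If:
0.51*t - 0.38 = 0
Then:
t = 0.75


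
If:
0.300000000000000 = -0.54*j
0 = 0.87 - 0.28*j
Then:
No Solution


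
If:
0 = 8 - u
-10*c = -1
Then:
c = 1/10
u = 8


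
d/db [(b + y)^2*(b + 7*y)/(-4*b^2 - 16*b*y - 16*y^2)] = (-b^3 - 6*b^2*y - 21*b*y^2 - 16*y^3)/(4*(b^3 + 6*b^2*y + 12*b*y^2 + 8*y^3))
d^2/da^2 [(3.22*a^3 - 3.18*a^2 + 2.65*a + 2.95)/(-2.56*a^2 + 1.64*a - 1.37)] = (2.8421709430404e-14*a^5 - 2.7669120000001*a^3 - 139.50792*a^2 + 93.814452*a + 4.85288400000001)/(16.777216*a^6 - 32.243712*a^5 + 47.591424*a^4 - 38.921792*a^3 + 25.468848*a^2 - 9.234348*a + 2.571353)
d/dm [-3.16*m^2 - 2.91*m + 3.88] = -6.32*m - 2.91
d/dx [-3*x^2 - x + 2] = -6*x - 1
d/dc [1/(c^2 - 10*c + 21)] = 2*(5 - c)/(c^2 - 10*c + 21)^2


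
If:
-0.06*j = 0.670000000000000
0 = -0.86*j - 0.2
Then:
No Solution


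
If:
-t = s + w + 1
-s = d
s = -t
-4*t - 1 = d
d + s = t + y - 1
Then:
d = -1/5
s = 1/5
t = -1/5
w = -1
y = 6/5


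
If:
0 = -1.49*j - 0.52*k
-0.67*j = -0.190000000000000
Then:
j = 0.28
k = -0.81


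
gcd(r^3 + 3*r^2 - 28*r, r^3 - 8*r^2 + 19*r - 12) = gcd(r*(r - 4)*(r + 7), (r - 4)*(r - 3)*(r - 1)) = r - 4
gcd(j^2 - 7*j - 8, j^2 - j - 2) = j + 1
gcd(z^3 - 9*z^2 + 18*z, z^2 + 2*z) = z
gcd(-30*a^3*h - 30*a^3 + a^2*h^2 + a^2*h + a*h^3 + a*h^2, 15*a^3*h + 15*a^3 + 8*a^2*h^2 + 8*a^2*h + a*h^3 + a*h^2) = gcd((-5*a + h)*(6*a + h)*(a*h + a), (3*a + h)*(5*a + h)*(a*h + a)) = a*h + a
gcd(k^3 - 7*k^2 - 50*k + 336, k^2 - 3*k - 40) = k - 8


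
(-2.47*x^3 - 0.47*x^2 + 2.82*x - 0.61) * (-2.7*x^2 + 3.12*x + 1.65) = 6.669*x^5 - 6.4374*x^4 - 13.1559*x^3 + 9.6699*x^2 + 2.7498*x - 1.0065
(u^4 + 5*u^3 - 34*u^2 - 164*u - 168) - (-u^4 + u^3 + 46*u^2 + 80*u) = 2*u^4 + 4*u^3 - 80*u^2 - 244*u - 168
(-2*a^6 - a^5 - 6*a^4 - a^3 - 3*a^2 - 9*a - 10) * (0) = 0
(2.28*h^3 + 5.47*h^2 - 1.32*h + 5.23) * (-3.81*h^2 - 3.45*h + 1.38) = -8.6868*h^5 - 28.7067*h^4 - 10.6959*h^3 - 7.8237*h^2 - 19.8651*h + 7.2174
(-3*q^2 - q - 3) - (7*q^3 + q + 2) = -7*q^3 - 3*q^2 - 2*q - 5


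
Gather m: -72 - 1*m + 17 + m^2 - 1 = m^2 - m - 56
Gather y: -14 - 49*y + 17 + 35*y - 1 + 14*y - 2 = 0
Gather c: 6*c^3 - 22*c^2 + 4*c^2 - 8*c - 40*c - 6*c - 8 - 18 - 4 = 6*c^3 - 18*c^2 - 54*c - 30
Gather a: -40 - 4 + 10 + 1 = -33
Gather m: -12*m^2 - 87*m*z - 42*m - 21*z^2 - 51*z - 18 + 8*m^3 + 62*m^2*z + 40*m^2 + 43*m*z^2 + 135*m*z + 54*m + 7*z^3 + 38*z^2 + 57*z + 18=8*m^3 + m^2*(62*z + 28) + m*(43*z^2 + 48*z + 12) + 7*z^3 + 17*z^2 + 6*z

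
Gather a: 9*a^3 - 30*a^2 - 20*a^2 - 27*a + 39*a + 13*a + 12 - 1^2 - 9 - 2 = 9*a^3 - 50*a^2 + 25*a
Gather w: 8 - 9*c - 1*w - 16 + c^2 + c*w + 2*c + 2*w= c^2 - 7*c + w*(c + 1) - 8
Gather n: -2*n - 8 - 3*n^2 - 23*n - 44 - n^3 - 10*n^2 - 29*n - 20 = -n^3 - 13*n^2 - 54*n - 72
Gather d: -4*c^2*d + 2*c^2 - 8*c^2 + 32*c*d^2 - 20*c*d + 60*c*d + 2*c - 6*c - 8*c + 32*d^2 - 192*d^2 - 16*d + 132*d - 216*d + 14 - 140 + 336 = -6*c^2 - 12*c + d^2*(32*c - 160) + d*(-4*c^2 + 40*c - 100) + 210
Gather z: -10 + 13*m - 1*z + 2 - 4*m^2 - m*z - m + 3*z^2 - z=-4*m^2 + 12*m + 3*z^2 + z*(-m - 2) - 8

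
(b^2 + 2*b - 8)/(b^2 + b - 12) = (b - 2)/(b - 3)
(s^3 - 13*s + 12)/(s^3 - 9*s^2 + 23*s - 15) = (s + 4)/(s - 5)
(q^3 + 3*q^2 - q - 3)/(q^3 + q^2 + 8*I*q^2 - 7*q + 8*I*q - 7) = (q^2 + 2*q - 3)/(q^2 + 8*I*q - 7)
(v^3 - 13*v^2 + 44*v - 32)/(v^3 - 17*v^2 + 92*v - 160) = (v - 1)/(v - 5)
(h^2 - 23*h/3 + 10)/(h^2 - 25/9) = 3*(h - 6)/(3*h + 5)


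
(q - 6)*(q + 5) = q^2 - q - 30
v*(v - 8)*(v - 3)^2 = v^4 - 14*v^3 + 57*v^2 - 72*v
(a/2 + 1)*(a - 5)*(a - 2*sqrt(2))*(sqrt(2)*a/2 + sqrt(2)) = sqrt(2)*a^4/4 - a^3 - sqrt(2)*a^3/4 - 4*sqrt(2)*a^2 + a^2 - 5*sqrt(2)*a + 16*a + 20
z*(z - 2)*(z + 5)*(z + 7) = z^4 + 10*z^3 + 11*z^2 - 70*z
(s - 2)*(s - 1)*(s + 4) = s^3 + s^2 - 10*s + 8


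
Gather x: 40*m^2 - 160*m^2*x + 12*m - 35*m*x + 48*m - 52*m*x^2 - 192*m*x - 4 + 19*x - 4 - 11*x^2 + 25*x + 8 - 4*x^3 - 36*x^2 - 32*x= 40*m^2 + 60*m - 4*x^3 + x^2*(-52*m - 47) + x*(-160*m^2 - 227*m + 12)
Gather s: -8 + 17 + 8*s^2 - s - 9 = 8*s^2 - s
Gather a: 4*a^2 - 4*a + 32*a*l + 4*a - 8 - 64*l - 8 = 4*a^2 + 32*a*l - 64*l - 16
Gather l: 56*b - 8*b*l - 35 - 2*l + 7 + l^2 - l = 56*b + l^2 + l*(-8*b - 3) - 28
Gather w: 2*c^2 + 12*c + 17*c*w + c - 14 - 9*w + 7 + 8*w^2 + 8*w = 2*c^2 + 13*c + 8*w^2 + w*(17*c - 1) - 7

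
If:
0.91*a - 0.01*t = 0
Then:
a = 0.010989010989011*t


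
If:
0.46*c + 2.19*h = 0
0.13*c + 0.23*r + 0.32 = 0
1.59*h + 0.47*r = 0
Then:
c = -1.09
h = 0.23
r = -0.77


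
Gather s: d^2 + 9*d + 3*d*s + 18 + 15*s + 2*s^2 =d^2 + 9*d + 2*s^2 + s*(3*d + 15) + 18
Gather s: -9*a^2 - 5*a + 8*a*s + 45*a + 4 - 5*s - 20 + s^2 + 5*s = -9*a^2 + 8*a*s + 40*a + s^2 - 16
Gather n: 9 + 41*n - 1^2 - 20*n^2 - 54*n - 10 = -20*n^2 - 13*n - 2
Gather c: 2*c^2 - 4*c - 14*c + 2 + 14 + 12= 2*c^2 - 18*c + 28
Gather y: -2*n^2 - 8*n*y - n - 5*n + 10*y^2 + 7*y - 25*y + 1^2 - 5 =-2*n^2 - 6*n + 10*y^2 + y*(-8*n - 18) - 4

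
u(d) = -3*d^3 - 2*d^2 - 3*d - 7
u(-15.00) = 9713.00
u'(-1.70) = -22.21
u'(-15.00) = -1968.00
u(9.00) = -2383.00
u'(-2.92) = -68.06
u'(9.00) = -768.00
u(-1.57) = 4.39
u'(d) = -9*d^2 - 4*d - 3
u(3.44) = -163.11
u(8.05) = -1725.74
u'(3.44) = -123.26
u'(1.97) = -45.81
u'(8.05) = -618.42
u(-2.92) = 59.40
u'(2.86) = -88.06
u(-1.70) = 7.06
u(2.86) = -102.12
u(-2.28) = 25.00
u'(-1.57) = -18.90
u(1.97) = -43.61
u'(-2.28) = -40.67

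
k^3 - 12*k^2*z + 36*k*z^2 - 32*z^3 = (k - 8*z)*(k - 2*z)^2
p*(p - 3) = p^2 - 3*p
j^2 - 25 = (j - 5)*(j + 5)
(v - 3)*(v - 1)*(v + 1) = v^3 - 3*v^2 - v + 3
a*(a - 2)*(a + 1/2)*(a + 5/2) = a^4 + a^3 - 19*a^2/4 - 5*a/2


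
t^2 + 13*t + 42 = (t + 6)*(t + 7)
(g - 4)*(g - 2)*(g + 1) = g^3 - 5*g^2 + 2*g + 8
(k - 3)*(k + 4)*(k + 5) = k^3 + 6*k^2 - 7*k - 60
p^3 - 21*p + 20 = (p - 4)*(p - 1)*(p + 5)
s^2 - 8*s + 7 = (s - 7)*(s - 1)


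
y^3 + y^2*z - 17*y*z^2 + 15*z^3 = (y - 3*z)*(y - z)*(y + 5*z)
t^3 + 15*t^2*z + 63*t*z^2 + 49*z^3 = (t + z)*(t + 7*z)^2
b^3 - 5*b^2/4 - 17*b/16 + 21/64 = (b - 7/4)*(b - 1/4)*(b + 3/4)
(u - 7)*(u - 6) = u^2 - 13*u + 42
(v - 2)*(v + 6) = v^2 + 4*v - 12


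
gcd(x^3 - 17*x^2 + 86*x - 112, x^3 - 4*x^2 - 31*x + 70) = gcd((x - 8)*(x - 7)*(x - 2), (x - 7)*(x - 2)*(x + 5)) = x^2 - 9*x + 14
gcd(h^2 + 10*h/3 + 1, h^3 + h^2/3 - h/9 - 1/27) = h + 1/3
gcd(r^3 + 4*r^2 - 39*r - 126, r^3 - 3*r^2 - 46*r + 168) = r^2 + r - 42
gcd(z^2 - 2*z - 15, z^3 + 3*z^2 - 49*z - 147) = z + 3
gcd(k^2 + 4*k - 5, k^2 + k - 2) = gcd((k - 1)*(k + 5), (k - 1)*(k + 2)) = k - 1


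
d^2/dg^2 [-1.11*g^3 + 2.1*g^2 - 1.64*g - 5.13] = 4.2 - 6.66*g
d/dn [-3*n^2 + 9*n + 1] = 9 - 6*n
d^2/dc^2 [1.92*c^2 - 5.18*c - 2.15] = 3.84000000000000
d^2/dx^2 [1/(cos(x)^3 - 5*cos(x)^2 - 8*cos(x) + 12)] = ((-29*cos(x) - 40*cos(2*x) + 9*cos(3*x))*(cos(x)^3 - 5*cos(x)^2 - 8*cos(x) + 12)/4 + 2*(-3*cos(x)^2 + 10*cos(x) + 8)^2*sin(x)^2)/(cos(x)^3 - 5*cos(x)^2 - 8*cos(x) + 12)^3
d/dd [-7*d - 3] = -7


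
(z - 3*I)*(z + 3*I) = z^2 + 9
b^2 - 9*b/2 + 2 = (b - 4)*(b - 1/2)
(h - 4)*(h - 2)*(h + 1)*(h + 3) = h^4 - 2*h^3 - 13*h^2 + 14*h + 24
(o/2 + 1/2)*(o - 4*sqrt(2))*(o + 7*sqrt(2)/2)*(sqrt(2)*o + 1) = sqrt(2)*o^4/2 + sqrt(2)*o^3/2 - 57*sqrt(2)*o^2/4 - 57*sqrt(2)*o/4 - 14*o - 14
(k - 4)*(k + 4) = k^2 - 16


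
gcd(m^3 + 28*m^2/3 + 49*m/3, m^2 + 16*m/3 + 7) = m + 7/3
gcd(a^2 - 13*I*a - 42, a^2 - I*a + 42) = a - 7*I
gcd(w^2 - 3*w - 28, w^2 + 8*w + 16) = w + 4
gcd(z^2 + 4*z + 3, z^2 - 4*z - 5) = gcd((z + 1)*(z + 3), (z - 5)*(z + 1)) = z + 1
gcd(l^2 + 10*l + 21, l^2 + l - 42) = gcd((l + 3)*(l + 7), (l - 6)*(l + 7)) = l + 7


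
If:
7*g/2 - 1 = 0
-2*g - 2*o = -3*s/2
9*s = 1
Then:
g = 2/7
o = -17/84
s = 1/9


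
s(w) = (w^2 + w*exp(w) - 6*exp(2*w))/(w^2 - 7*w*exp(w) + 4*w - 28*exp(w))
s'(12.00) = 8174.07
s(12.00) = 8718.99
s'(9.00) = 493.17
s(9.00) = 534.26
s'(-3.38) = 10.12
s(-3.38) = -5.04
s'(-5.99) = 1.00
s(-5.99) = 3.00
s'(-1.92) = 0.95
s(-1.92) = -0.53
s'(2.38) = 1.23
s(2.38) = 1.43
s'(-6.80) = 0.51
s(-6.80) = 2.43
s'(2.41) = 1.26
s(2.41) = 1.47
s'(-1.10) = 0.37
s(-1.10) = -0.02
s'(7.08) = 83.61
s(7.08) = 91.89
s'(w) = (w^2 + w*exp(w) - 6*exp(2*w))*(7*w*exp(w) - 2*w + 35*exp(w) - 4)/(w^2 - 7*w*exp(w) + 4*w - 28*exp(w))^2 + (w*exp(w) + 2*w - 12*exp(2*w) + exp(w))/(w^2 - 7*w*exp(w) + 4*w - 28*exp(w)) = ((w^2 + w*exp(w) - 6*exp(2*w))*(7*w*exp(w) - 2*w + 35*exp(w) - 4) + (w^2 - 7*w*exp(w) + 4*w - 28*exp(w))*(w*exp(w) + 2*w - 12*exp(2*w) + exp(w)))/(w^2 - 7*w*exp(w) + 4*w - 28*exp(w))^2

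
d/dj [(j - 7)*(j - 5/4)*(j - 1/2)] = 3*j^2 - 35*j/2 + 103/8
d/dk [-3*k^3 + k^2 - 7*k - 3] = -9*k^2 + 2*k - 7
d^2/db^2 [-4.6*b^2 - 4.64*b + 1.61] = -9.20000000000000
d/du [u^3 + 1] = 3*u^2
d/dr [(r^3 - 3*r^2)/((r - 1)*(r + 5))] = r*(r^3 + 8*r^2 - 27*r + 30)/(r^4 + 8*r^3 + 6*r^2 - 40*r + 25)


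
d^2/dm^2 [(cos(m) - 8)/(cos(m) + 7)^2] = (-639*cos(m)/4 + 30*cos(2*m) - cos(3*m)/4 - 46)/(cos(m) + 7)^4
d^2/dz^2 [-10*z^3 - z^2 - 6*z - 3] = -60*z - 2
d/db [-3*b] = -3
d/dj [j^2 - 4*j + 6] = 2*j - 4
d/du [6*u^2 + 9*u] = 12*u + 9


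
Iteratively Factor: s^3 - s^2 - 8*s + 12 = (s + 3)*(s^2 - 4*s + 4) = (s - 2)*(s + 3)*(s - 2)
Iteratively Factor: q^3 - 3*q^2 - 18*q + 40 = (q - 5)*(q^2 + 2*q - 8) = (q - 5)*(q + 4)*(q - 2)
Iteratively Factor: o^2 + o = (o)*(o + 1)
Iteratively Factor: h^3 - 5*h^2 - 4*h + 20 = (h - 2)*(h^2 - 3*h - 10) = (h - 5)*(h - 2)*(h + 2)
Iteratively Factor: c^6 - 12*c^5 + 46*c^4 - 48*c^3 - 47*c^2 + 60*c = (c + 1)*(c^5 - 13*c^4 + 59*c^3 - 107*c^2 + 60*c) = (c - 4)*(c + 1)*(c^4 - 9*c^3 + 23*c^2 - 15*c) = (c - 4)*(c - 3)*(c + 1)*(c^3 - 6*c^2 + 5*c) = c*(c - 4)*(c - 3)*(c + 1)*(c^2 - 6*c + 5) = c*(c - 5)*(c - 4)*(c - 3)*(c + 1)*(c - 1)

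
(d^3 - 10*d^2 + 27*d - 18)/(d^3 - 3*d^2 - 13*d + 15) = (d^2 - 9*d + 18)/(d^2 - 2*d - 15)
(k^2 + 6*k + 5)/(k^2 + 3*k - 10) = (k + 1)/(k - 2)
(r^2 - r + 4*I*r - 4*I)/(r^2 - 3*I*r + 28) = (r - 1)/(r - 7*I)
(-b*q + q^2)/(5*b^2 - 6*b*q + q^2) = q/(-5*b + q)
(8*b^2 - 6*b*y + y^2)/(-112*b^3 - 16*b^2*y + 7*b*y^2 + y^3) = (-2*b + y)/(28*b^2 + 11*b*y + y^2)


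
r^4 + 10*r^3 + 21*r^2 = r^2*(r + 3)*(r + 7)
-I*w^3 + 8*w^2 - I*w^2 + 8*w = w*(w + 8*I)*(-I*w - I)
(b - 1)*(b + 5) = b^2 + 4*b - 5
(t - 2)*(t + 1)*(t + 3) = t^3 + 2*t^2 - 5*t - 6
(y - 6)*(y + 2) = y^2 - 4*y - 12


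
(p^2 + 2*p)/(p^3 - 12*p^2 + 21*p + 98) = p/(p^2 - 14*p + 49)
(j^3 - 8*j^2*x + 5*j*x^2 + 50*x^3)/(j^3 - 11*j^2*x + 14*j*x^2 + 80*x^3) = (-j + 5*x)/(-j + 8*x)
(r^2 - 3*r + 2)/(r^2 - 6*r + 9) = (r^2 - 3*r + 2)/(r^2 - 6*r + 9)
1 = 1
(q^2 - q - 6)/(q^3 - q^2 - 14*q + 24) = (q + 2)/(q^2 + 2*q - 8)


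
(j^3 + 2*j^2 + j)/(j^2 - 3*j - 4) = j*(j + 1)/(j - 4)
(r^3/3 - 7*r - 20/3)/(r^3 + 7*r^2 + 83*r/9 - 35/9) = 3*(r^3 - 21*r - 20)/(9*r^3 + 63*r^2 + 83*r - 35)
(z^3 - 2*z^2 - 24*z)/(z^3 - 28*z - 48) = z/(z + 2)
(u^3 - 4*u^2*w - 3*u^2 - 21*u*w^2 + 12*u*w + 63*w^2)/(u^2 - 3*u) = u - 4*w - 21*w^2/u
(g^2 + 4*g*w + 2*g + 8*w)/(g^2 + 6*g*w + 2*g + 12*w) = (g + 4*w)/(g + 6*w)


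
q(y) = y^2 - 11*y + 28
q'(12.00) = 13.00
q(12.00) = 40.00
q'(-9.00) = -29.00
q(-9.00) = 208.00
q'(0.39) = -10.22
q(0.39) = 23.86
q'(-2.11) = -15.22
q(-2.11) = 55.66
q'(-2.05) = -15.10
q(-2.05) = 54.75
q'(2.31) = -6.38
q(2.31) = 7.93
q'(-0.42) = -11.84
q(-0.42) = 32.80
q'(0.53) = -9.94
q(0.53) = 22.45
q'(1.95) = -7.10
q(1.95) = 10.35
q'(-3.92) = -18.84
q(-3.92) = 86.49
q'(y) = 2*y - 11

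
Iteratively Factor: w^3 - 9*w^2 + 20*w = (w)*(w^2 - 9*w + 20) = w*(w - 4)*(w - 5)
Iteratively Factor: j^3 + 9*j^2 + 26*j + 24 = (j + 2)*(j^2 + 7*j + 12) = (j + 2)*(j + 4)*(j + 3)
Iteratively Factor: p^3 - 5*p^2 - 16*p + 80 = (p - 4)*(p^2 - p - 20) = (p - 5)*(p - 4)*(p + 4)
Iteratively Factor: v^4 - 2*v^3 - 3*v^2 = (v - 3)*(v^3 + v^2) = v*(v - 3)*(v^2 + v) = v*(v - 3)*(v + 1)*(v)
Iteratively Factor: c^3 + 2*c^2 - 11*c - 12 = (c + 1)*(c^2 + c - 12) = (c - 3)*(c + 1)*(c + 4)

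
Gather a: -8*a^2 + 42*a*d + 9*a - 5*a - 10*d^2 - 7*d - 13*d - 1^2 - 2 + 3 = -8*a^2 + a*(42*d + 4) - 10*d^2 - 20*d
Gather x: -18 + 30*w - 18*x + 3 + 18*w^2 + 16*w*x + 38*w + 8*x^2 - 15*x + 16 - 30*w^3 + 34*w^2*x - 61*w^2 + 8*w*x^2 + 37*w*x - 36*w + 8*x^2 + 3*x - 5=-30*w^3 - 43*w^2 + 32*w + x^2*(8*w + 16) + x*(34*w^2 + 53*w - 30) - 4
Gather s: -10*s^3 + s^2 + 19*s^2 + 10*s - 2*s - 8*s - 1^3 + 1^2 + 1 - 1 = -10*s^3 + 20*s^2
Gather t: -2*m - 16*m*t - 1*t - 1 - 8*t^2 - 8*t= -2*m - 8*t^2 + t*(-16*m - 9) - 1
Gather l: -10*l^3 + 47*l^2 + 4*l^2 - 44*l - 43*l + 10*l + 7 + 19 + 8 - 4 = -10*l^3 + 51*l^2 - 77*l + 30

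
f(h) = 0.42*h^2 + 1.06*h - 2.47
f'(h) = 0.84*h + 1.06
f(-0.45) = -2.86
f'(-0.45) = 0.68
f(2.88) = 4.07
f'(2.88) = 3.48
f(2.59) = 3.09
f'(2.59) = 3.24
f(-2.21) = -2.76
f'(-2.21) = -0.80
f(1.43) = -0.10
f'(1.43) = 2.26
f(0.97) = -1.05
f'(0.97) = 1.87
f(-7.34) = 12.38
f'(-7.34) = -5.11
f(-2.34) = -2.65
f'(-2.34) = -0.91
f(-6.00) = 6.29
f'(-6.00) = -3.98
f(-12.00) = 45.29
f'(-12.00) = -9.02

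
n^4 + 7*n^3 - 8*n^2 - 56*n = n*(n + 7)*(n - 2*sqrt(2))*(n + 2*sqrt(2))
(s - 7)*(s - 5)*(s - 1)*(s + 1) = s^4 - 12*s^3 + 34*s^2 + 12*s - 35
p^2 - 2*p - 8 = (p - 4)*(p + 2)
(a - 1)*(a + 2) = a^2 + a - 2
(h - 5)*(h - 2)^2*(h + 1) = h^4 - 8*h^3 + 15*h^2 + 4*h - 20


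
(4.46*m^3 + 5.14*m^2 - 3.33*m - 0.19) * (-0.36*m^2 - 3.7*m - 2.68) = -1.6056*m^5 - 18.3524*m^4 - 29.772*m^3 - 1.3858*m^2 + 9.6274*m + 0.5092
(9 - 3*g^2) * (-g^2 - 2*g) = 3*g^4 + 6*g^3 - 9*g^2 - 18*g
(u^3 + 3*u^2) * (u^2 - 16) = u^5 + 3*u^4 - 16*u^3 - 48*u^2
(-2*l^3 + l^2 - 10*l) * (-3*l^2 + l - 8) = 6*l^5 - 5*l^4 + 47*l^3 - 18*l^2 + 80*l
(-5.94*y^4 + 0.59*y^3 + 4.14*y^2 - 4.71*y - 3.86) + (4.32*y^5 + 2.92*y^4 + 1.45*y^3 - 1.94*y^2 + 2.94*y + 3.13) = 4.32*y^5 - 3.02*y^4 + 2.04*y^3 + 2.2*y^2 - 1.77*y - 0.73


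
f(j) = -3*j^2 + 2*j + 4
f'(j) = 2 - 6*j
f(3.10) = -18.63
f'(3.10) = -16.60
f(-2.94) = -27.81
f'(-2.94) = 19.64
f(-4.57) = -67.79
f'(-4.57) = 29.42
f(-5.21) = -87.85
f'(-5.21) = 33.26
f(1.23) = 1.92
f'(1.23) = -5.38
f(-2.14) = -14.02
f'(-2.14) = 14.84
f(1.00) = 3.00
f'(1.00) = -4.00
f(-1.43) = -4.99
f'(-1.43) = 10.58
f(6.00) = -92.00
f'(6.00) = -34.00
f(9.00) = -221.00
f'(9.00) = -52.00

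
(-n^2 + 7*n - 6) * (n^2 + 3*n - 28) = -n^4 + 4*n^3 + 43*n^2 - 214*n + 168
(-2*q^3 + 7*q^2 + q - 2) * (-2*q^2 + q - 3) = 4*q^5 - 16*q^4 + 11*q^3 - 16*q^2 - 5*q + 6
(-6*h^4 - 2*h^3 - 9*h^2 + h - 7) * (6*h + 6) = -36*h^5 - 48*h^4 - 66*h^3 - 48*h^2 - 36*h - 42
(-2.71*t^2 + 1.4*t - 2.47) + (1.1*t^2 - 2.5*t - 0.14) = -1.61*t^2 - 1.1*t - 2.61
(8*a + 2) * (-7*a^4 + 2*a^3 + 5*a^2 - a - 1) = -56*a^5 + 2*a^4 + 44*a^3 + 2*a^2 - 10*a - 2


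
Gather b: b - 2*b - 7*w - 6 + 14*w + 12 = -b + 7*w + 6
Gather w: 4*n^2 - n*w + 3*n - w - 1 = 4*n^2 + 3*n + w*(-n - 1) - 1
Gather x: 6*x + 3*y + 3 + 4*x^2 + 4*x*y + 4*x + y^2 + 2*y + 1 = 4*x^2 + x*(4*y + 10) + y^2 + 5*y + 4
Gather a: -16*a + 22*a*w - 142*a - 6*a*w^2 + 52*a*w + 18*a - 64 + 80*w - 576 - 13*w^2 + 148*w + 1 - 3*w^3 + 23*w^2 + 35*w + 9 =a*(-6*w^2 + 74*w - 140) - 3*w^3 + 10*w^2 + 263*w - 630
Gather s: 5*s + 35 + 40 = 5*s + 75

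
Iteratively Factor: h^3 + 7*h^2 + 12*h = (h + 3)*(h^2 + 4*h) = (h + 3)*(h + 4)*(h)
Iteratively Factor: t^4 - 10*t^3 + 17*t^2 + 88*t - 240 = (t - 4)*(t^3 - 6*t^2 - 7*t + 60) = (t - 4)^2*(t^2 - 2*t - 15) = (t - 4)^2*(t + 3)*(t - 5)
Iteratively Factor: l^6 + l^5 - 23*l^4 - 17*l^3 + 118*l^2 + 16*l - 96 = (l - 2)*(l^5 + 3*l^4 - 17*l^3 - 51*l^2 + 16*l + 48) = (l - 2)*(l + 4)*(l^4 - l^3 - 13*l^2 + l + 12) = (l - 2)*(l + 1)*(l + 4)*(l^3 - 2*l^2 - 11*l + 12) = (l - 2)*(l - 1)*(l + 1)*(l + 4)*(l^2 - l - 12) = (l - 4)*(l - 2)*(l - 1)*(l + 1)*(l + 4)*(l + 3)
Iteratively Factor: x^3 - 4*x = (x - 2)*(x^2 + 2*x) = x*(x - 2)*(x + 2)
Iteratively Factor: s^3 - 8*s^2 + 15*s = (s)*(s^2 - 8*s + 15) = s*(s - 3)*(s - 5)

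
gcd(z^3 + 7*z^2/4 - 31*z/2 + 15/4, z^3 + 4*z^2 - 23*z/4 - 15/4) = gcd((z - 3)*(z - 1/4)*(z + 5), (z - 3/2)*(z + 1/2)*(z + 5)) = z + 5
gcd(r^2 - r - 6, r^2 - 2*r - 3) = r - 3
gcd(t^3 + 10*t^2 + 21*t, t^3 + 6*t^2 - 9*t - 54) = t + 3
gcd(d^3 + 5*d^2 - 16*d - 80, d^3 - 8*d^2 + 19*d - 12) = d - 4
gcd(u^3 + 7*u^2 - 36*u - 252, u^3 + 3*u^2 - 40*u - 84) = u^2 + u - 42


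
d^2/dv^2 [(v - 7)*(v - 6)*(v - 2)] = 6*v - 30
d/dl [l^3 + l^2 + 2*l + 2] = 3*l^2 + 2*l + 2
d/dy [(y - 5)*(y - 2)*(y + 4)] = 3*y^2 - 6*y - 18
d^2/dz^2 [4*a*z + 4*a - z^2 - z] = -2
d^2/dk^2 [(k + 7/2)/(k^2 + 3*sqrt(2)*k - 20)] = ((2*k + 7)*(2*k + 3*sqrt(2))^2 - (6*k + 7 + 6*sqrt(2))*(k^2 + 3*sqrt(2)*k - 20))/(k^2 + 3*sqrt(2)*k - 20)^3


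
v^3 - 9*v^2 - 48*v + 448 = (v - 8)^2*(v + 7)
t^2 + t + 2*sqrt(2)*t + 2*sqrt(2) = (t + 1)*(t + 2*sqrt(2))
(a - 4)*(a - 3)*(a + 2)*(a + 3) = a^4 - 2*a^3 - 17*a^2 + 18*a + 72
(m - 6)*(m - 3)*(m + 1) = m^3 - 8*m^2 + 9*m + 18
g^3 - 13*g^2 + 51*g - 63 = (g - 7)*(g - 3)^2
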